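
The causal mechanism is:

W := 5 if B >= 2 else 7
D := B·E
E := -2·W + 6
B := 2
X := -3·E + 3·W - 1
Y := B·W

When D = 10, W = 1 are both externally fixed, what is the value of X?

The joint intervention fixes D = 10, W = 1, removing each variable's own equation.
E = -2·W + 6  [with W=1]  = 4
X = -3·E + 3·W - 1  [with E=4, W=1]  = -10

-10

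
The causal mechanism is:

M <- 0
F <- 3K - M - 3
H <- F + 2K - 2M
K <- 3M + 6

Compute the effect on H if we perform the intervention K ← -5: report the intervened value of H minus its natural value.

-55

Under do(K=-5), the mechanism K <- 3M + 6 is discarded; K is fixed at -5.
F = 3K - M - 3  [with K=-5, M=0]  = -18
H = F + 2K - 2M  [with F=-18, K=-5, M=0]  = -28
Without intervention: K = 3M + 6  [with M=0]  = 6; F = 3K - M - 3  [with K=6, M=0]  = 15; H = F + 2K - 2M  [with F=15, K=6, M=0]  = 27.
Change = -28 − 27 = -55.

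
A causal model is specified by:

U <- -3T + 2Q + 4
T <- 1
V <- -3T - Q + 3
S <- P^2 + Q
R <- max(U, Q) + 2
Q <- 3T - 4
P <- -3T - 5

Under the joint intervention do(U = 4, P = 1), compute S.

Under do(U = 4, P = 1), each intervened variable's structural equation is replaced by its fixed value.
Q = 3T - 4  [with T=1]  = -1
S = P^2 + Q  [with P=1, Q=-1]  = 0

0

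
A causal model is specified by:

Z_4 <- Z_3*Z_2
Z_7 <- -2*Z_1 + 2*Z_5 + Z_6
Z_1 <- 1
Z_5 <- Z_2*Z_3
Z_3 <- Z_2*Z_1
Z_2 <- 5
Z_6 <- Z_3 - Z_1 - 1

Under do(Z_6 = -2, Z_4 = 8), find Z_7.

Under do(Z_6 = -2, Z_4 = 8), each intervened variable's structural equation is replaced by its fixed value.
Z_3 = Z_2*Z_1  [with Z_2=5, Z_1=1]  = 5
Z_5 = Z_2*Z_3  [with Z_2=5, Z_3=5]  = 25
Z_7 = -2*Z_1 + 2*Z_5 + Z_6  [with Z_1=1, Z_5=25, Z_6=-2]  = 46

46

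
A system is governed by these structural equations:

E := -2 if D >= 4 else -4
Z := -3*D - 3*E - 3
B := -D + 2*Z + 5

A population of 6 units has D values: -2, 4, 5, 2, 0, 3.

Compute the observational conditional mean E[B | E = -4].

17.75

Conditioning on E=-4 selects the 4 unit(s) with D ∈ {-2, 2, 0, 3}. Their B values: 37, 9, 23, 2. Mean = 17.75.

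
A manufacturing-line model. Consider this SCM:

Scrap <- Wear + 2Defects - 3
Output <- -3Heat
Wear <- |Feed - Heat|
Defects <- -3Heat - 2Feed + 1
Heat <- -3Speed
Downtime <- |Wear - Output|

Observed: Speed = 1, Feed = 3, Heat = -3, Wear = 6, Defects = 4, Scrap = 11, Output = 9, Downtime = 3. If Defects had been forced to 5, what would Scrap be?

13

The intervention breaks the incoming arrows to Defects: Defects <- -3Heat - 2Feed + 1 no longer applies, and Defects = 5.
Heat = -3Speed  [with Speed=1]  = -3
Wear = |Feed - Heat|  [with Feed=3, Heat=-3]  = 6
Scrap = Wear + 2Defects - 3  [with Wear=6, Defects=5]  = 13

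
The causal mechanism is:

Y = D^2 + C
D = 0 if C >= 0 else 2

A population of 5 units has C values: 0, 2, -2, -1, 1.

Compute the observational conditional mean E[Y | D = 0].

1

Conditioning on D=0 selects the 3 unit(s) with C ∈ {0, 2, 1}. Their Y values: 0, 2, 1. Mean = 1.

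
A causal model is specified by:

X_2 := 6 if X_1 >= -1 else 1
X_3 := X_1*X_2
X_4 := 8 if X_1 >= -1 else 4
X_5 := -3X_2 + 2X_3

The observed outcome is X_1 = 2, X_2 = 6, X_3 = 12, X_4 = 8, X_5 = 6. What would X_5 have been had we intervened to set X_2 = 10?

10

do(X_2=10) replaces the equation X_2 := 6 if X_1 >= -1 else 1 with the constant X_2 = 10.
X_3 = X_1*X_2  [with X_1=2, X_2=10]  = 20
X_5 = -3X_2 + 2X_3  [with X_2=10, X_3=20]  = 10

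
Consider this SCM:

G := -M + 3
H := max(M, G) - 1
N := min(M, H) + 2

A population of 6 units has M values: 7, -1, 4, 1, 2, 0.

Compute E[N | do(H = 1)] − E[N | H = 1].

-0.5

do(H=1) breaks H's dependence on M. With H=1 fixed, N across the units is 3, 1, 3, 3, 3, 2, mean 2.5.
Observing H=1 restricts to units where H's equation naturally yields 1: M ∈ {1, 2}. In that subpopulation N = 3, 3, mean 3.
Difference = 2.5 − 3 = -0.5.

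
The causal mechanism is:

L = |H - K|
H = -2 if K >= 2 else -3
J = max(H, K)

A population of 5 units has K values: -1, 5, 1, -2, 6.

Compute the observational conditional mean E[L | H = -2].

Observing H=-2 restricts to units where H's equation naturally yields -2: K ∈ {5, 6}. In that subpopulation L = 7, 8, mean 7.5.

7.5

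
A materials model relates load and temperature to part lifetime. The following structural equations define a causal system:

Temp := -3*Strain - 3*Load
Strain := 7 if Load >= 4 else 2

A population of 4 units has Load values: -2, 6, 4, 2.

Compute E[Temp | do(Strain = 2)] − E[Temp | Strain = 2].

-7.5

The intervention sets Strain=2 in all 4 units regardless of Load. Recomputing Temp per unit gives 0, -24, -18, -12; average -13.5.
E[Temp|Strain=2] averages over only the 2 units with Strain=2 (Load = -2, 2): Temp = 0, -12, mean -6.
Difference = -13.5 − (-6) = -7.5.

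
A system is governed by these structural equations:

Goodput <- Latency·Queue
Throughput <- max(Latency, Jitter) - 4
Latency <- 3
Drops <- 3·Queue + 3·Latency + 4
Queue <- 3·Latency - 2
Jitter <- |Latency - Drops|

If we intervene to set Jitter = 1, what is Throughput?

-1

Intervening sets Jitter = 1 and removes its equation (Jitter <- |Latency - Drops|).
Throughput = max(Latency, Jitter) - 4  [with Latency=3, Jitter=1]  = -1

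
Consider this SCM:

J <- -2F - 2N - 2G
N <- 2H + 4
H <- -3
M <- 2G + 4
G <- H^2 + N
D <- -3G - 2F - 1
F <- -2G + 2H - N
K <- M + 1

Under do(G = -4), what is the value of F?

4

The intervention breaks the incoming arrows to G: G <- H^2 + N no longer applies, and G = -4.
N = 2H + 4  [with H=-3]  = -2
F = -2G + 2H - N  [with G=-4, H=-3, N=-2]  = 4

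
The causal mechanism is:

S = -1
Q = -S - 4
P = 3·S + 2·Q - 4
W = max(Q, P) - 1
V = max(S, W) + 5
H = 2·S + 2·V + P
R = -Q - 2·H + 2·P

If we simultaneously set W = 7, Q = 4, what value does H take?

The joint intervention fixes W = 7, Q = 4, removing each variable's own equation.
P = 3·S + 2·Q - 4  [with S=-1, Q=4]  = 1
V = max(S, W) + 5  [with S=-1, W=7]  = 12
H = 2·S + 2·V + P  [with S=-1, V=12, P=1]  = 23

23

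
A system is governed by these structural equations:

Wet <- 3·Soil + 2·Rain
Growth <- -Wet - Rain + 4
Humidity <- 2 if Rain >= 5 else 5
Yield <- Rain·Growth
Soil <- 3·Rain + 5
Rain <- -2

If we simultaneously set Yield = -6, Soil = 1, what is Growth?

7

Under do(Yield = -6, Soil = 1), each intervened variable's structural equation is replaced by its fixed value.
Wet = 3·Soil + 2·Rain  [with Soil=1, Rain=-2]  = -1
Growth = -Wet - Rain + 4  [with Wet=-1, Rain=-2]  = 7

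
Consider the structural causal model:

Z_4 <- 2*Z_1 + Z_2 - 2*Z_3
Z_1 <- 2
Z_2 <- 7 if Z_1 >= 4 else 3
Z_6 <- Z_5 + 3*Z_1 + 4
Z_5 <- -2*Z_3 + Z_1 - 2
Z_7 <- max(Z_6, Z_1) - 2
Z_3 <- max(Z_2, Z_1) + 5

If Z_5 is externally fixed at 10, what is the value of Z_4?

-9

The intervention breaks the incoming arrows to Z_5: Z_5 <- -2*Z_3 + Z_1 - 2 no longer applies, and Z_5 = 10.
Since Z_4 is not a descendant of the intervened variable, it is unaffected.
Z_2 = 7 if Z_1 >= 4 else 3  [with Z_1=2]  = 3
Z_3 = max(Z_2, Z_1) + 5  [with Z_2=3, Z_1=2]  = 8
Z_4 = 2*Z_1 + Z_2 - 2*Z_3  [with Z_1=2, Z_2=3, Z_3=8]  = -9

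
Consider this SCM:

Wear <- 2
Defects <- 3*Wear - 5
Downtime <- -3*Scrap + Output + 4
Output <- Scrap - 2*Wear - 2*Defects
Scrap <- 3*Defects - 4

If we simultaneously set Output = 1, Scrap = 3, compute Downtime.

The joint intervention fixes Output = 1, Scrap = 3, removing each variable's own equation.
Downtime = -3*Scrap + Output + 4  [with Scrap=3, Output=1]  = -4

-4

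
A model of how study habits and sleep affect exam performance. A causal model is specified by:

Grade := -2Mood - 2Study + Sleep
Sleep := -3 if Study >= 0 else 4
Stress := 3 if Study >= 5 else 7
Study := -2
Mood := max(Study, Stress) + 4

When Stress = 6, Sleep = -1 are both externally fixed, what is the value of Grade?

Setting Stress = 6, Sleep = -1 by intervention discards those variables' equations.
Mood = max(Study, Stress) + 4  [with Study=-2, Stress=6]  = 10
Grade = -2Mood - 2Study + Sleep  [with Mood=10, Study=-2, Sleep=-1]  = -17

-17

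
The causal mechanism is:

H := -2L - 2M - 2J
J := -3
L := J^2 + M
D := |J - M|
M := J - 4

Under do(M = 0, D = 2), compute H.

-12

Under do(M = 0, D = 2), each intervened variable's structural equation is replaced by its fixed value.
L = J^2 + M  [with J=-3, M=0]  = 9
H = -2L - 2M - 2J  [with L=9, M=0, J=-3]  = -12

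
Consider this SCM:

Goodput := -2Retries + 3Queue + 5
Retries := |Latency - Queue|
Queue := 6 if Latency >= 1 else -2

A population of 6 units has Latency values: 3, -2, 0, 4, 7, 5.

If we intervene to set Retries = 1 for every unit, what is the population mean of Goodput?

Every unit gets Retries=1 under the intervention. Goodput values become 21, -3, -3, 21, 21, 21; E[Goodput|do(Retries=1)] = 13.

13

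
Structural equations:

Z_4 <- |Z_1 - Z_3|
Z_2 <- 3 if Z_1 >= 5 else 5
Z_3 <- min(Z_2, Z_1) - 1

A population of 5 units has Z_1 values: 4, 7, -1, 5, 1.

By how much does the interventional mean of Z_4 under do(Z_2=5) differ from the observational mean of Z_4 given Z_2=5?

0.4

The intervention sets Z_2=5 in all 5 units regardless of Z_1. Recomputing Z_4 per unit gives 1, 3, 1, 1, 1; average 1.4.
Conditioning on Z_2=5 selects the 3 unit(s) with Z_1 ∈ {4, -1, 1}. Their Z_4 values: 1, 1, 1. Mean = 1.
Difference = 1.4 − 1 = 0.4.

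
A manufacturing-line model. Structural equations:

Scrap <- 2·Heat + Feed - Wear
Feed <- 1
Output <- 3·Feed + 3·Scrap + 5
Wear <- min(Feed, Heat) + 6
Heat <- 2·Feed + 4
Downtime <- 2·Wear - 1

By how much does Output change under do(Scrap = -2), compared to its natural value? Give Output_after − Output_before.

-24

Intervening sets Scrap = -2 and removes its equation (Scrap <- 2·Heat + Feed - Wear).
Output = 3·Feed + 3·Scrap + 5  [with Feed=1, Scrap=-2]  = 2
Without intervention: Heat = 2·Feed + 4  [with Feed=1]  = 6; Wear = min(Feed, Heat) + 6  [with Feed=1, Heat=6]  = 7; Scrap = 2·Heat + Feed - Wear  [with Heat=6, Feed=1, Wear=7]  = 6; Output = 3·Feed + 3·Scrap + 5  [with Feed=1, Scrap=6]  = 26.
Change = 2 − 26 = -24.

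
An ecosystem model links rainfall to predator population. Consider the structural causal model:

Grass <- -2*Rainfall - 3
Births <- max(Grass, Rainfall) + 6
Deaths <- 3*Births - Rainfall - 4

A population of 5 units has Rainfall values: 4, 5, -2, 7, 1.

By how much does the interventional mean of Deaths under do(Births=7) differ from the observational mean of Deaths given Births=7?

-3.5

The intervention sets Births=7 in all 5 units regardless of Rainfall. Recomputing Deaths per unit gives 13, 12, 19, 10, 16; average 14.
Observing Births=7 restricts to units where Births's equation naturally yields 7: Rainfall ∈ {-2, 1}. In that subpopulation Deaths = 19, 16, mean 17.5.
Difference = 14 − 17.5 = -3.5.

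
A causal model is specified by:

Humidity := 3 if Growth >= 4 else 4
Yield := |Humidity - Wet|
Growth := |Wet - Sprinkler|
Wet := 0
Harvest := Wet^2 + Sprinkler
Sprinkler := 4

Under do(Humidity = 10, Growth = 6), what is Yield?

The joint intervention fixes Humidity = 10, Growth = 6, removing each variable's own equation.
Yield = |Humidity - Wet|  [with Humidity=10, Wet=0]  = 10

10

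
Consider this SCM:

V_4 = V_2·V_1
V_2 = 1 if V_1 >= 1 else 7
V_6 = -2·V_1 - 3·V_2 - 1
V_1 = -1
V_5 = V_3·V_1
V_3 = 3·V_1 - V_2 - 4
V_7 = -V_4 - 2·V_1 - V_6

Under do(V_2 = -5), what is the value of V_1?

Under do(V_2=-5), the mechanism V_2 = 1 if V_1 >= 1 else 7 is discarded; V_2 is fixed at -5.
V_1 is not downstream of the intervention, so its value is determined by the original equations.

-1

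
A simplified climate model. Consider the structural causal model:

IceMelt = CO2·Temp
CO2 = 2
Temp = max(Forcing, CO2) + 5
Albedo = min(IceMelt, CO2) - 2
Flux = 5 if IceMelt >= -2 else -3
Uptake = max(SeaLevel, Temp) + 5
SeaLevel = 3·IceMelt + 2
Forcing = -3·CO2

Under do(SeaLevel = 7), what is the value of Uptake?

12

Intervening sets SeaLevel = 7 and removes its equation (SeaLevel = 3·IceMelt + 2).
Forcing = -3·CO2  [with CO2=2]  = -6
Temp = max(Forcing, CO2) + 5  [with Forcing=-6, CO2=2]  = 7
Uptake = max(SeaLevel, Temp) + 5  [with SeaLevel=7, Temp=7]  = 12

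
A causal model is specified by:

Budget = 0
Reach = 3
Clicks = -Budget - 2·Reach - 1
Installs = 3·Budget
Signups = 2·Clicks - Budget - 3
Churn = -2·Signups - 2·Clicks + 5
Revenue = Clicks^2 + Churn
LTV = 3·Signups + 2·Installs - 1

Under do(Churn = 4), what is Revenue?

Intervening sets Churn = 4 and removes its equation (Churn = -2·Signups - 2·Clicks + 5).
Clicks = -Budget - 2·Reach - 1  [with Budget=0, Reach=3]  = -7
Revenue = Clicks^2 + Churn  [with Clicks=-7, Churn=4]  = 53

53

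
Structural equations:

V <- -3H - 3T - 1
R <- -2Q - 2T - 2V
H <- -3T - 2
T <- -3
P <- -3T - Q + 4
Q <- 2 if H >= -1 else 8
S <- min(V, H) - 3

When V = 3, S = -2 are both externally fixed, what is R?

-4

The joint intervention fixes V = 3, S = -2, removing each variable's own equation.
H = -3T - 2  [with T=-3]  = 7
Q = 2 if H >= -1 else 8  [with H=7]  = 2
R = -2Q - 2T - 2V  [with Q=2, T=-3, V=3]  = -4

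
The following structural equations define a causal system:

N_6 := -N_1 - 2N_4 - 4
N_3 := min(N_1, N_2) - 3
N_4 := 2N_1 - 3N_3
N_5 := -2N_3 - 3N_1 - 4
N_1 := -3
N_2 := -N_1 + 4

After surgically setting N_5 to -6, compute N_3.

do(N_5=-6) replaces the equation N_5 := -2N_3 - 3N_1 - 4 with the constant N_5 = -6.
N_3 is not downstream of the intervention, so its value is determined by the original equations.
N_2 = -N_1 + 4  [with N_1=-3]  = 7
N_3 = min(N_1, N_2) - 3  [with N_1=-3, N_2=7]  = -6

-6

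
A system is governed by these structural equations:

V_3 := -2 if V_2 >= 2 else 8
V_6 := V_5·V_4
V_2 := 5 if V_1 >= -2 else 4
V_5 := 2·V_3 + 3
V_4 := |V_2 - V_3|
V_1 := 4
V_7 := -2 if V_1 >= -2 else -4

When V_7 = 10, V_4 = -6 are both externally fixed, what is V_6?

Setting V_7 = 10, V_4 = -6 by intervention discards those variables' equations.
V_2 = 5 if V_1 >= -2 else 4  [with V_1=4]  = 5
V_3 = -2 if V_2 >= 2 else 8  [with V_2=5]  = -2
V_5 = 2·V_3 + 3  [with V_3=-2]  = -1
V_6 = V_5·V_4  [with V_5=-1, V_4=-6]  = 6

6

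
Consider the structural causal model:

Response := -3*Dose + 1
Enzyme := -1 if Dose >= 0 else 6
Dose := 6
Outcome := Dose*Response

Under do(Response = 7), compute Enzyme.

-1

Under do(Response=7), the mechanism Response := -3*Dose + 1 is discarded; Response is fixed at 7.
Since Enzyme is not a descendant of the intervened variable, it is unaffected.
Enzyme = -1 if Dose >= 0 else 6  [with Dose=6]  = -1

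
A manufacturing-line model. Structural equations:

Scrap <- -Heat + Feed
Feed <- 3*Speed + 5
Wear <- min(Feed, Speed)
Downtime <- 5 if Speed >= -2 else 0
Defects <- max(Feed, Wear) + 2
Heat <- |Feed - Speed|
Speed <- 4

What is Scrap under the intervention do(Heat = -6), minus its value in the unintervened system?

19

The intervention breaks the incoming arrows to Heat: Heat <- |Feed - Speed| no longer applies, and Heat = -6.
Feed = 3*Speed + 5  [with Speed=4]  = 17
Scrap = -Heat + Feed  [with Heat=-6, Feed=17]  = 23
Without intervention: Feed = 3*Speed + 5  [with Speed=4]  = 17; Heat = |Feed - Speed|  [with Feed=17, Speed=4]  = 13; Scrap = -Heat + Feed  [with Heat=13, Feed=17]  = 4.
Change = 23 − 4 = 19.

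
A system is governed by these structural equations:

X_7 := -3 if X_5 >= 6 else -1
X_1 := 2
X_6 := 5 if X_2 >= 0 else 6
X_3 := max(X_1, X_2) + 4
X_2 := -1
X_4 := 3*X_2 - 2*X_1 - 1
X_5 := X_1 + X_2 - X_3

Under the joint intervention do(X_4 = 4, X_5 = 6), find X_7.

-3

Under do(X_4 = 4, X_5 = 6), each intervened variable's structural equation is replaced by its fixed value.
X_7 = -3 if X_5 >= 6 else -1  [with X_5=6]  = -3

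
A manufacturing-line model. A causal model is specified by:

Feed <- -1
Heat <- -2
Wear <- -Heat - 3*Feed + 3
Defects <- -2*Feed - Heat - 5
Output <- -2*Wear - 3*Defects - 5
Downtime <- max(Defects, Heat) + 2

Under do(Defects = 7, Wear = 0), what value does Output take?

The joint intervention fixes Defects = 7, Wear = 0, removing each variable's own equation.
Output = -2*Wear - 3*Defects - 5  [with Wear=0, Defects=7]  = -26

-26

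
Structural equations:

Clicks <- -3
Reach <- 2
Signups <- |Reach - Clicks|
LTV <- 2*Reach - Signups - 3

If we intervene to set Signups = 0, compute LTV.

1

The intervention breaks the incoming arrows to Signups: Signups <- |Reach - Clicks| no longer applies, and Signups = 0.
LTV = 2*Reach - Signups - 3  [with Reach=2, Signups=0]  = 1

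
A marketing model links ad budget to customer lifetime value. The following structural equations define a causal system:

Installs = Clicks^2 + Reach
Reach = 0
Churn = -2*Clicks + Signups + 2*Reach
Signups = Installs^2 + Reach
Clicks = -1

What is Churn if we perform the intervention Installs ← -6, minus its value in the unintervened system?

do(Installs=-6) replaces the equation Installs = Clicks^2 + Reach with the constant Installs = -6.
Signups = Installs^2 + Reach  [with Installs=-6, Reach=0]  = 36
Churn = -2*Clicks + Signups + 2*Reach  [with Clicks=-1, Signups=36, Reach=0]  = 38
Without intervention: Installs = Clicks^2 + Reach  [with Clicks=-1, Reach=0]  = 1; Signups = Installs^2 + Reach  [with Installs=1, Reach=0]  = 1; Churn = -2*Clicks + Signups + 2*Reach  [with Clicks=-1, Signups=1, Reach=0]  = 3.
Change = 38 − 3 = 35.

35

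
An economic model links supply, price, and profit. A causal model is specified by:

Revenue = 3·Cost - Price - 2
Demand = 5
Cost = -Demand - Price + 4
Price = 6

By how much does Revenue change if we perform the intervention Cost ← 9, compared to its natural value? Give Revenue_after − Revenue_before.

The intervention breaks the incoming arrows to Cost: Cost = -Demand - Price + 4 no longer applies, and Cost = 9.
Revenue = 3·Cost - Price - 2  [with Cost=9, Price=6]  = 19
Without intervention: Cost = -Demand - Price + 4  [with Demand=5, Price=6]  = -7; Revenue = 3·Cost - Price - 2  [with Cost=-7, Price=6]  = -29.
Change = 19 − (-29) = 48.

48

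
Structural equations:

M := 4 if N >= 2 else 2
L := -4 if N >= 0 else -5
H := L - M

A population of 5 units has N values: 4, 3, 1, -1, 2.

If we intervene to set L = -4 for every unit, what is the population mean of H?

-7.2

Every unit gets L=-4 under the intervention. H values become -8, -8, -6, -6, -8; E[H|do(L=-4)] = -7.2.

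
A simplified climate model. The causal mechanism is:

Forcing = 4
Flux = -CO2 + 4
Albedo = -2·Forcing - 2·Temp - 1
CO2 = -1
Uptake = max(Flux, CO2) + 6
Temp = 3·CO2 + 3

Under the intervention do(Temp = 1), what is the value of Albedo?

-11

The intervention breaks the incoming arrows to Temp: Temp = 3·CO2 + 3 no longer applies, and Temp = 1.
Albedo = -2·Forcing - 2·Temp - 1  [with Forcing=4, Temp=1]  = -11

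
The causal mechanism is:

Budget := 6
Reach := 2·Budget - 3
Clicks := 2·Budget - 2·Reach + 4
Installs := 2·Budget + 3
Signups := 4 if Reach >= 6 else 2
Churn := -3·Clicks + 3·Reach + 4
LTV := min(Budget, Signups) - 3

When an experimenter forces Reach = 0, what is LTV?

Under do(Reach=0), the mechanism Reach := 2·Budget - 3 is discarded; Reach is fixed at 0.
Signups = 4 if Reach >= 6 else 2  [with Reach=0]  = 2
LTV = min(Budget, Signups) - 3  [with Budget=6, Signups=2]  = -1

-1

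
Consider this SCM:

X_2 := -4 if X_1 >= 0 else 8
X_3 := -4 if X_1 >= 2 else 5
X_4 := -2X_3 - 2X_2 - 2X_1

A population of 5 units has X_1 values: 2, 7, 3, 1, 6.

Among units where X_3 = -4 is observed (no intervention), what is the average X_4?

7

E[X_4|X_3=-4] averages over only the 4 units with X_3=-4 (X_1 = 2, 7, 3, 6): X_4 = 12, 2, 10, 4, mean 7.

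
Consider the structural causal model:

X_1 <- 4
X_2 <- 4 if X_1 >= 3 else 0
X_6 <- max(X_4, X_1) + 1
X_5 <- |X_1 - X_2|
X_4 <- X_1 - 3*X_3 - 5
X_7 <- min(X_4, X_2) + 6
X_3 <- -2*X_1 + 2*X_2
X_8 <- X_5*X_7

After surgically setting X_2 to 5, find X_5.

do(X_2=5) replaces the equation X_2 <- 4 if X_1 >= 3 else 0 with the constant X_2 = 5.
X_5 = |X_1 - X_2|  [with X_1=4, X_2=5]  = 1

1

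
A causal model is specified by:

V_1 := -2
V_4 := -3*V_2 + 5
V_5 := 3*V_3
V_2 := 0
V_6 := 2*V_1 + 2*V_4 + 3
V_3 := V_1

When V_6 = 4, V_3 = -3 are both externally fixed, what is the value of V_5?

-9

Under do(V_6 = 4, V_3 = -3), each intervened variable's structural equation is replaced by its fixed value.
V_5 = 3*V_3  [with V_3=-3]  = -9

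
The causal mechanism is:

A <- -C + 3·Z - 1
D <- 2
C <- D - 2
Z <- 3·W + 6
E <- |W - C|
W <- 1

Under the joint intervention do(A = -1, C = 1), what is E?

0

Under do(A = -1, C = 1), each intervened variable's structural equation is replaced by its fixed value.
E = |W - C|  [with W=1, C=1]  = 0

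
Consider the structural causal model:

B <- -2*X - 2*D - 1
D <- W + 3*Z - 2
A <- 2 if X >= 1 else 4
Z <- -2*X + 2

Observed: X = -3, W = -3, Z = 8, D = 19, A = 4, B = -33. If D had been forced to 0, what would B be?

5

Under do(D=0), the mechanism D <- W + 3*Z - 2 is discarded; D is fixed at 0.
B = -2*X - 2*D - 1  [with X=-3, D=0]  = 5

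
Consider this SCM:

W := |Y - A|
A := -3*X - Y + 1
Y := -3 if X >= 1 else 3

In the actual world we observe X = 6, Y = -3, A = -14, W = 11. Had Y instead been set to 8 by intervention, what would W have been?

Under do(Y=8), the mechanism Y := -3 if X >= 1 else 3 is discarded; Y is fixed at 8.
A = -3*X - Y + 1  [with X=6, Y=8]  = -25
W = |Y - A|  [with Y=8, A=-25]  = 33

33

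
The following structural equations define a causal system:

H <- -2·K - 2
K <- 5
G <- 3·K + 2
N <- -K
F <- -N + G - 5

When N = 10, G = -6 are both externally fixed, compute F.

-21

The joint intervention fixes N = 10, G = -6, removing each variable's own equation.
F = -N + G - 5  [with N=10, G=-6]  = -21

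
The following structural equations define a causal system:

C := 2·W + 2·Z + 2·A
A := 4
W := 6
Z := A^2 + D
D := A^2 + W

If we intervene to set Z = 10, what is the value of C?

40

Intervening sets Z = 10 and removes its equation (Z := A^2 + D).
C = 2·W + 2·Z + 2·A  [with W=6, Z=10, A=4]  = 40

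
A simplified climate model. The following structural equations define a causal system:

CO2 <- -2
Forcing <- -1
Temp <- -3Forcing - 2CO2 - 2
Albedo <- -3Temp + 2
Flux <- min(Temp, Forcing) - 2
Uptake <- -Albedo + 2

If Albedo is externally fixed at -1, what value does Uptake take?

Under do(Albedo=-1), the mechanism Albedo <- -3Temp + 2 is discarded; Albedo is fixed at -1.
Uptake = -Albedo + 2  [with Albedo=-1]  = 3

3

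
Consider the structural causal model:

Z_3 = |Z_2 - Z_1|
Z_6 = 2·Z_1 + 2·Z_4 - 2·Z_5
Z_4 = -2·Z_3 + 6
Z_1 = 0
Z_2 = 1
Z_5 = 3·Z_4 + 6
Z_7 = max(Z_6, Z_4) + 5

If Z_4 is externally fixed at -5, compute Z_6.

8

Under do(Z_4=-5), the mechanism Z_4 = -2·Z_3 + 6 is discarded; Z_4 is fixed at -5.
Z_5 = 3·Z_4 + 6  [with Z_4=-5]  = -9
Z_6 = 2·Z_1 + 2·Z_4 - 2·Z_5  [with Z_1=0, Z_4=-5, Z_5=-9]  = 8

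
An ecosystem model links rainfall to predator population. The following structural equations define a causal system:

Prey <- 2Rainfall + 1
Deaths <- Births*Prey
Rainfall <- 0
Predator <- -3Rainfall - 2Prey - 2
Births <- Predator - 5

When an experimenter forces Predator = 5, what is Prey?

Under do(Predator=5), the mechanism Predator <- -3Rainfall - 2Prey - 2 is discarded; Predator is fixed at 5.
Since Prey is not a descendant of the intervened variable, it is unaffected.
Prey = 2Rainfall + 1  [with Rainfall=0]  = 1

1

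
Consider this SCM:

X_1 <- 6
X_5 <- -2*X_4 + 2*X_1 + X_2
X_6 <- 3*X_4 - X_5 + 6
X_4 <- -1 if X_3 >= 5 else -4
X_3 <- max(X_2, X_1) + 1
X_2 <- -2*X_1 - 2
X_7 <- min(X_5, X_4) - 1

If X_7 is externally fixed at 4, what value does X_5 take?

The intervention breaks the incoming arrows to X_7: X_7 <- min(X_5, X_4) - 1 no longer applies, and X_7 = 4.
X_5 is not downstream of the intervention, so its value is determined by the original equations.
X_2 = -2*X_1 - 2  [with X_1=6]  = -14
X_3 = max(X_2, X_1) + 1  [with X_2=-14, X_1=6]  = 7
X_4 = -1 if X_3 >= 5 else -4  [with X_3=7]  = -1
X_5 = -2*X_4 + 2*X_1 + X_2  [with X_4=-1, X_1=6, X_2=-14]  = 0

0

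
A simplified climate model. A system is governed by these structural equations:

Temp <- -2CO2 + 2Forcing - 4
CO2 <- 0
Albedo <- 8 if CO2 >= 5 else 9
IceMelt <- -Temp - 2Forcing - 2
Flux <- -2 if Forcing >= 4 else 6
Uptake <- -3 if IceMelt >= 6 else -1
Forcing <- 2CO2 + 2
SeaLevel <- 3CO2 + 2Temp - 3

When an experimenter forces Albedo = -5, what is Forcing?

Under do(Albedo=-5), the mechanism Albedo <- 8 if CO2 >= 5 else 9 is discarded; Albedo is fixed at -5.
No directed path runs from Albedo to Forcing, so Forcing keeps its natural value.
Forcing = 2CO2 + 2  [with CO2=0]  = 2

2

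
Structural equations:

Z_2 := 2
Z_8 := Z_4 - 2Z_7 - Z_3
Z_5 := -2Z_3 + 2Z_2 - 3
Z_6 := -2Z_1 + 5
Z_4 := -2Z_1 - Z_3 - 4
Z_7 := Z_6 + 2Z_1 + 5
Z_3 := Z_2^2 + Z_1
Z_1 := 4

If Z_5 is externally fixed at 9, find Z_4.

The intervention breaks the incoming arrows to Z_5: Z_5 := -2Z_3 + 2Z_2 - 3 no longer applies, and Z_5 = 9.
Since Z_4 is not a descendant of the intervened variable, it is unaffected.
Z_3 = Z_2^2 + Z_1  [with Z_2=2, Z_1=4]  = 8
Z_4 = -2Z_1 - Z_3 - 4  [with Z_1=4, Z_3=8]  = -20

-20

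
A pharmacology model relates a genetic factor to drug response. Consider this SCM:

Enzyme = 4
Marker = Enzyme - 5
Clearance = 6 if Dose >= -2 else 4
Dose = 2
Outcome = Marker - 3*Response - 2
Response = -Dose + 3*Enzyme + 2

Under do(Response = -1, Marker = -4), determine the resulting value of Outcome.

-3

The joint intervention fixes Response = -1, Marker = -4, removing each variable's own equation.
Outcome = Marker - 3*Response - 2  [with Marker=-4, Response=-1]  = -3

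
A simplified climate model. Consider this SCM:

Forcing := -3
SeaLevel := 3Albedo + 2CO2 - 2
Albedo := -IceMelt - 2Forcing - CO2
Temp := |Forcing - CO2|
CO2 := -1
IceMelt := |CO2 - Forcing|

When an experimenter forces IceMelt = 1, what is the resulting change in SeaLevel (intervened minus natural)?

Under do(IceMelt=1), the mechanism IceMelt := |CO2 - Forcing| is discarded; IceMelt is fixed at 1.
Albedo = -IceMelt - 2Forcing - CO2  [with IceMelt=1, Forcing=-3, CO2=-1]  = 6
SeaLevel = 3Albedo + 2CO2 - 2  [with Albedo=6, CO2=-1]  = 14
Without intervention: IceMelt = |CO2 - Forcing|  [with CO2=-1, Forcing=-3]  = 2; Albedo = -IceMelt - 2Forcing - CO2  [with IceMelt=2, Forcing=-3, CO2=-1]  = 5; SeaLevel = 3Albedo + 2CO2 - 2  [with Albedo=5, CO2=-1]  = 11.
Change = 14 − 11 = 3.

3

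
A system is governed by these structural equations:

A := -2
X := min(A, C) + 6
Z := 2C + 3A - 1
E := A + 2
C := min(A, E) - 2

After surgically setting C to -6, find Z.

do(C=-6) replaces the equation C := min(A, E) - 2 with the constant C = -6.
Z = 2C + 3A - 1  [with C=-6, A=-2]  = -19

-19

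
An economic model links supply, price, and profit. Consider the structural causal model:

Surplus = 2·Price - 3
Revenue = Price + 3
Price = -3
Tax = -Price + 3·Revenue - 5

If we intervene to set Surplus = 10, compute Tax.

Under do(Surplus=10), the mechanism Surplus = 2·Price - 3 is discarded; Surplus is fixed at 10.
Since Tax is not a descendant of the intervened variable, it is unaffected.
Revenue = Price + 3  [with Price=-3]  = 0
Tax = -Price + 3·Revenue - 5  [with Price=-3, Revenue=0]  = -2

-2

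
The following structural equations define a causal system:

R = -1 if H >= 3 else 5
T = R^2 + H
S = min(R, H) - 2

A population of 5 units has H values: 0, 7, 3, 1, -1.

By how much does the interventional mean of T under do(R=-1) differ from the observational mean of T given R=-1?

-3

Every unit gets R=-1 under the intervention. T values become 1, 8, 4, 2, 0; E[T|do(R=-1)] = 3.
E[T|R=-1] averages over only the 2 units with R=-1 (H = 7, 3): T = 8, 4, mean 6.
Difference = 3 − 6 = -3.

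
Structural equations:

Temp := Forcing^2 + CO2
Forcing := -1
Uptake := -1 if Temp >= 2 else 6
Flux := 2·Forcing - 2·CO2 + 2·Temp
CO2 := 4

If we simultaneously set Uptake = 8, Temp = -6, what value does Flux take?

-22

Under do(Uptake = 8, Temp = -6), each intervened variable's structural equation is replaced by its fixed value.
Flux = 2·Forcing - 2·CO2 + 2·Temp  [with Forcing=-1, CO2=4, Temp=-6]  = -22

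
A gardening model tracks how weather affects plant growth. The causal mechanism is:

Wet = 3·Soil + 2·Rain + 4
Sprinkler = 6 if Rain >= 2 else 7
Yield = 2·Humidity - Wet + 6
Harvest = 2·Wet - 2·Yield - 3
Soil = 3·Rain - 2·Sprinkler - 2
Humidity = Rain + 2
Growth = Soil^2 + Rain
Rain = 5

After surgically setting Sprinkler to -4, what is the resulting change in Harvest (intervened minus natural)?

240

do(Sprinkler=-4) replaces the equation Sprinkler = 6 if Rain >= 2 else 7 with the constant Sprinkler = -4.
Soil = 3·Rain - 2·Sprinkler - 2  [with Rain=5, Sprinkler=-4]  = 21
Wet = 3·Soil + 2·Rain + 4  [with Soil=21, Rain=5]  = 77
Humidity = Rain + 2  [with Rain=5]  = 7
Yield = 2·Humidity - Wet + 6  [with Humidity=7, Wet=77]  = -57
Harvest = 2·Wet - 2·Yield - 3  [with Wet=77, Yield=-57]  = 265
Without intervention: Sprinkler = 6 if Rain >= 2 else 7  [with Rain=5]  = 6; Soil = 3·Rain - 2·Sprinkler - 2  [with Rain=5, Sprinkler=6]  = 1; Wet = 3·Soil + 2·Rain + 4  [with Soil=1, Rain=5]  = 17; Humidity = Rain + 2  [with Rain=5]  = 7; Yield = 2·Humidity - Wet + 6  [with Humidity=7, Wet=17]  = 3; Harvest = 2·Wet - 2·Yield - 3  [with Wet=17, Yield=3]  = 25.
Change = 265 − 25 = 240.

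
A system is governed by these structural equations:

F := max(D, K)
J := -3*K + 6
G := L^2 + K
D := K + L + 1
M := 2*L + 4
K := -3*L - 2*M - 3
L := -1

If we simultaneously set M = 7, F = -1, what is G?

Under do(M = 7, F = -1), each intervened variable's structural equation is replaced by its fixed value.
K = -3*L - 2*M - 3  [with L=-1, M=7]  = -14
G = L^2 + K  [with L=-1, K=-14]  = -13

-13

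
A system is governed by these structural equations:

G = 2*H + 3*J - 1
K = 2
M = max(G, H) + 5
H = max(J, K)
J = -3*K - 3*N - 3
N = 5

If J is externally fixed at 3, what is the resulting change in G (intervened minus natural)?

83

do(J=3) replaces the equation J = -3*K - 3*N - 3 with the constant J = 3.
H = max(J, K)  [with J=3, K=2]  = 3
G = 2*H + 3*J - 1  [with H=3, J=3]  = 14
Without intervention: J = -3*K - 3*N - 3  [with K=2, N=5]  = -24; H = max(J, K)  [with J=-24, K=2]  = 2; G = 2*H + 3*J - 1  [with H=2, J=-24]  = -69.
Change = 14 − (-69) = 83.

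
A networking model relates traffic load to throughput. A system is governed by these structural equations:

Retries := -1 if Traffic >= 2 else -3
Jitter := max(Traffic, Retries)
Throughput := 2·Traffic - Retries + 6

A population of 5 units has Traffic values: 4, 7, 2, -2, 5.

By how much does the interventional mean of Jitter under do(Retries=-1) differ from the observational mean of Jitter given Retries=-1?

Under do(Retries=-1), Retries's equation is replaced by Retries=-1 for every unit. Per-unit Jitter: 4, 7, 2, -1, 5. Mean = 3.4.
E[Jitter|Retries=-1] averages over only the 4 units with Retries=-1 (Traffic = 4, 7, 2, 5): Jitter = 4, 7, 2, 5, mean 4.5.
Difference = 3.4 − 4.5 = -1.1.

-1.1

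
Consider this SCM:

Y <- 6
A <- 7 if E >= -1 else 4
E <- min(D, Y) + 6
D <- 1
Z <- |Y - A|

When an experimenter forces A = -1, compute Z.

Intervening sets A = -1 and removes its equation (A <- 7 if E >= -1 else 4).
Z = |Y - A|  [with Y=6, A=-1]  = 7

7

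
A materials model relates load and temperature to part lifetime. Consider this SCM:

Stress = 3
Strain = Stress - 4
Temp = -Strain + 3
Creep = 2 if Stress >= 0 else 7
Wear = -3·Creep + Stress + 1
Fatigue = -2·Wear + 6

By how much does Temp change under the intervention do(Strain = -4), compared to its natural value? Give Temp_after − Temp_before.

The intervention breaks the incoming arrows to Strain: Strain = Stress - 4 no longer applies, and Strain = -4.
Temp = -Strain + 3  [with Strain=-4]  = 7
Without intervention: Strain = Stress - 4  [with Stress=3]  = -1; Temp = -Strain + 3  [with Strain=-1]  = 4.
Change = 7 − 4 = 3.

3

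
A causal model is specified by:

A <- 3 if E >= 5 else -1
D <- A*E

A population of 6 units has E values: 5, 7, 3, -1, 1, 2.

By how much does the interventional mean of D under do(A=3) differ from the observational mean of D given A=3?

-9.5

Every unit gets A=3 under the intervention. D values become 15, 21, 9, -3, 3, 6; E[D|do(A=3)] = 8.5.
Conditioning on A=3 selects the 2 unit(s) with E ∈ {5, 7}. Their D values: 15, 21. Mean = 18.
Difference = 8.5 − 18 = -9.5.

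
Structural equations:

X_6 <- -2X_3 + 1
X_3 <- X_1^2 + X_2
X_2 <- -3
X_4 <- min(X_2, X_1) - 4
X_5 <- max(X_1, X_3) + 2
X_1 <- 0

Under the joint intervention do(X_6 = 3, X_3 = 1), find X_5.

Under do(X_6 = 3, X_3 = 1), each intervened variable's structural equation is replaced by its fixed value.
X_5 = max(X_1, X_3) + 2  [with X_1=0, X_3=1]  = 3

3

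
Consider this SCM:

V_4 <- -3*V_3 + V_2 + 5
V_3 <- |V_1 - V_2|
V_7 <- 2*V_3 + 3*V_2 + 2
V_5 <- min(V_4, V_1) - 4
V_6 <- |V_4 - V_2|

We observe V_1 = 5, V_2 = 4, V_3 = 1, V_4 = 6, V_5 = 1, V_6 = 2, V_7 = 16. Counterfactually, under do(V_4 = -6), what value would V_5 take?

-10

Intervening sets V_4 = -6 and removes its equation (V_4 <- -3*V_3 + V_2 + 5).
V_5 = min(V_4, V_1) - 4  [with V_4=-6, V_1=5]  = -10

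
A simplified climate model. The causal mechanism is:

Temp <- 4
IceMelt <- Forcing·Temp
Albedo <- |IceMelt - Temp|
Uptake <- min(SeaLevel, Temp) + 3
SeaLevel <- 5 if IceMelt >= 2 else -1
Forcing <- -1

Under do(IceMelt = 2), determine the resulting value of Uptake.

The intervention breaks the incoming arrows to IceMelt: IceMelt <- Forcing·Temp no longer applies, and IceMelt = 2.
SeaLevel = 5 if IceMelt >= 2 else -1  [with IceMelt=2]  = 5
Uptake = min(SeaLevel, Temp) + 3  [with SeaLevel=5, Temp=4]  = 7

7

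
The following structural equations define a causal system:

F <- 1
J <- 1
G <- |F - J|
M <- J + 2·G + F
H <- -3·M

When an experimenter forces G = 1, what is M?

4

The intervention breaks the incoming arrows to G: G <- |F - J| no longer applies, and G = 1.
M = J + 2·G + F  [with J=1, G=1, F=1]  = 4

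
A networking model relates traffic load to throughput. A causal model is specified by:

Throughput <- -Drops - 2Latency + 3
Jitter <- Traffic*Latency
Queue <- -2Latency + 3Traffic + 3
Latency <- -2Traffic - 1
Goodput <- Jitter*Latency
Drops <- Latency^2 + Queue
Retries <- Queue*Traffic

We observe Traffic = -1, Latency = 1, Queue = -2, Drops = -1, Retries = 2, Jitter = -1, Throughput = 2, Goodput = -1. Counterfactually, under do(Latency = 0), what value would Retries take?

do(Latency=0) replaces the equation Latency <- -2Traffic - 1 with the constant Latency = 0.
Queue = -2Latency + 3Traffic + 3  [with Latency=0, Traffic=-1]  = 0
Retries = Queue*Traffic  [with Queue=0, Traffic=-1]  = 0

0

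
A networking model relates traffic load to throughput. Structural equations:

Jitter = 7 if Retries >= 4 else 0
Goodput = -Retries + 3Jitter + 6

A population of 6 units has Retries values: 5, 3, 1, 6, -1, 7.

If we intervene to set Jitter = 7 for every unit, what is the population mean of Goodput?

23.5

Every unit gets Jitter=7 under the intervention. Goodput values become 22, 24, 26, 21, 28, 20; E[Goodput|do(Jitter=7)] = 23.5.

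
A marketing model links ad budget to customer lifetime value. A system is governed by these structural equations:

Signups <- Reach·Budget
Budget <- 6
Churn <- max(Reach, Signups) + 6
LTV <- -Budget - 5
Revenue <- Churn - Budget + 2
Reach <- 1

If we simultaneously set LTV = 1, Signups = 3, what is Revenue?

Under do(LTV = 1, Signups = 3), each intervened variable's structural equation is replaced by its fixed value.
Churn = max(Reach, Signups) + 6  [with Reach=1, Signups=3]  = 9
Revenue = Churn - Budget + 2  [with Churn=9, Budget=6]  = 5

5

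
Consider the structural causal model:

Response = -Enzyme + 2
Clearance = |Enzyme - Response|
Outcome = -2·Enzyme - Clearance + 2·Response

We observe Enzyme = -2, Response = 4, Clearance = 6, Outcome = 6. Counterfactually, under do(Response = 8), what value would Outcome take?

Under do(Response=8), the mechanism Response = -Enzyme + 2 is discarded; Response is fixed at 8.
Clearance = |Enzyme - Response|  [with Enzyme=-2, Response=8]  = 10
Outcome = -2·Enzyme - Clearance + 2·Response  [with Enzyme=-2, Clearance=10, Response=8]  = 10

10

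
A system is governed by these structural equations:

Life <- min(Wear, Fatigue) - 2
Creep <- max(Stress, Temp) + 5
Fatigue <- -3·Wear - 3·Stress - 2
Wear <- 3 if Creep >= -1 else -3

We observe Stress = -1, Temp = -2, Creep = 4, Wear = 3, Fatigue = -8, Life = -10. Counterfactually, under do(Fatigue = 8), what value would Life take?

The intervention breaks the incoming arrows to Fatigue: Fatigue <- -3·Wear - 3·Stress - 2 no longer applies, and Fatigue = 8.
Creep = max(Stress, Temp) + 5  [with Stress=-1, Temp=-2]  = 4
Wear = 3 if Creep >= -1 else -3  [with Creep=4]  = 3
Life = min(Wear, Fatigue) - 2  [with Wear=3, Fatigue=8]  = 1

1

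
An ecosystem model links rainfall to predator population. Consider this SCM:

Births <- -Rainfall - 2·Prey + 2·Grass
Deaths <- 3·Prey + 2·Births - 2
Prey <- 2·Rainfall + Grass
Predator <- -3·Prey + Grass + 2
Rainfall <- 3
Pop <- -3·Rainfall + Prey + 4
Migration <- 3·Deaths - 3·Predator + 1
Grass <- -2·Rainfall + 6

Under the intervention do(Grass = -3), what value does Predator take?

-10

Under do(Grass=-3), the mechanism Grass <- -2·Rainfall + 6 is discarded; Grass is fixed at -3.
Prey = 2·Rainfall + Grass  [with Rainfall=3, Grass=-3]  = 3
Predator = -3·Prey + Grass + 2  [with Prey=3, Grass=-3]  = -10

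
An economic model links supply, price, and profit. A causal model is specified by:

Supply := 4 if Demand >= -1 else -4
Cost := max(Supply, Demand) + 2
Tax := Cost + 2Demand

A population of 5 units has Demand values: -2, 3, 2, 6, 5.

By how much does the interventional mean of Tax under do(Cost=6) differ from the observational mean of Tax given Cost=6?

Under do(Cost=6), Cost's equation is replaced by Cost=6 for every unit. Per-unit Tax: 2, 12, 10, 18, 16. Mean = 11.6.
Observing Cost=6 restricts to units where Cost's equation naturally yields 6: Demand ∈ {3, 2}. In that subpopulation Tax = 12, 10, mean 11.
Difference = 11.6 − 11 = 0.6.

0.6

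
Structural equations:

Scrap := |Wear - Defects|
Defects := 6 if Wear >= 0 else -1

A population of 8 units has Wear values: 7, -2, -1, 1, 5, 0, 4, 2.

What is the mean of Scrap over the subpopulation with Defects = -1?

E[Scrap|Defects=-1] averages over only the 2 units with Defects=-1 (Wear = -2, -1): Scrap = 1, 0, mean 0.5.

0.5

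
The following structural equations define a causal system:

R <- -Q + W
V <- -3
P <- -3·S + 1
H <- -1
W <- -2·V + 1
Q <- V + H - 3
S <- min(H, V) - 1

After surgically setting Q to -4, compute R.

11

The intervention breaks the incoming arrows to Q: Q <- V + H - 3 no longer applies, and Q = -4.
W = -2·V + 1  [with V=-3]  = 7
R = -Q + W  [with Q=-4, W=7]  = 11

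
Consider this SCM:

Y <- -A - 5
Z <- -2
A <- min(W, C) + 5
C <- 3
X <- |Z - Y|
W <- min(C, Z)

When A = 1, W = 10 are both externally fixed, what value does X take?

The joint intervention fixes A = 1, W = 10, removing each variable's own equation.
Y = -A - 5  [with A=1]  = -6
X = |Z - Y|  [with Z=-2, Y=-6]  = 4

4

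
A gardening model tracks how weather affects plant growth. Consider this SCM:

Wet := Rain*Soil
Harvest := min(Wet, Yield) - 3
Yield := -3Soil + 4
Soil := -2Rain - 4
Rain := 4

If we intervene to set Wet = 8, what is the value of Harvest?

5

do(Wet=8) replaces the equation Wet := Rain*Soil with the constant Wet = 8.
Soil = -2Rain - 4  [with Rain=4]  = -12
Yield = -3Soil + 4  [with Soil=-12]  = 40
Harvest = min(Wet, Yield) - 3  [with Wet=8, Yield=40]  = 5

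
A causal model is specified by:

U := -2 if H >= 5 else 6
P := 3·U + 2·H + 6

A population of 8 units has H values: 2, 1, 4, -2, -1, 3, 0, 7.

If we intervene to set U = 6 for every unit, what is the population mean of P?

do(U=6) breaks U's dependence on H. With U=6 fixed, P across the units is 28, 26, 32, 20, 22, 30, 24, 38, mean 27.5.

27.5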